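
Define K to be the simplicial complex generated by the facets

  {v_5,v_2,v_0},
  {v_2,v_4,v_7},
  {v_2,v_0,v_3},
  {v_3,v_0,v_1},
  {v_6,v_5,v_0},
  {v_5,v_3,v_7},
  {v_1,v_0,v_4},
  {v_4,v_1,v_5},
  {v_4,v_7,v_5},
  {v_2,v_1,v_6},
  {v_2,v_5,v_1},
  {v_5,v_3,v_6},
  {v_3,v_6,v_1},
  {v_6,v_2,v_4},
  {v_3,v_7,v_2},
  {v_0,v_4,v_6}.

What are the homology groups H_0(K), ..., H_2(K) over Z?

Take the total order v_0 < v_1 < v_2 < v_3 < v_4 < v_5 < v_6 < v_7 on the vertex set. Then K (dimension 2) consists of the simplices:

  0-simplices (8): [v_0], [v_1], [v_2], [v_3], [v_4], [v_5], [v_6], [v_7]
  1-simplices (24): (24 of them)
  2-simplices (16): (16 of them)

giving chain groups C_0 ≅ Z^8, C_1 ≅ Z^24, C_2 ≅ Z^16.

Boundary ∂_1: C_1 → C_0 sends each edge [p,q] (with p < q) to q − p. For instance
  ∂[v_2,v_4] = [v_4] − [v_2].
The 8×24 boundary matrix has rank 7 and Smith normal form diag(1,1,1,1,1,1,1).

The boundary map ∂_2: C_2 → C_1 acts by ∂[p,q,r] = [q,r] − [p,r] + [p,q]. For instance
  ∂[v_0,v_4,v_6] = [v_4,v_6] − [v_0,v_6] + [v_0,v_4],
  ∂[v_1,v_3,v_6] = [v_3,v_6] − [v_1,v_6] + [v_1,v_3].
The resulting 24×16 matrix has rank 15, and its Smith normal form has invariant factors (1,1,1,1,1,1,1,1,1,1,1,1,1,1,1).

From H_k ≅ ker(∂_k) / im(∂_{k+1}) we obtain:

  H_0: rank C_0 − rank ∂_1 = 8 − 7 = 1, and the invariant factors of ∂_1 are all 1, so H_0 ≅ Z.
  H_1: rank ker ∂_1 − rank ∂_2 = (24 − 7) − 15 = 2, and the invariant factors of ∂_2 are all 1, so H_1 ≅ Z^2.
  H_2: rank ker ∂_2 − rank ∂_3 = (16 − 15) − 0 = 1, and there is no ∂_3, so H_2 ≅ Z.

As a check, the Euler characteristic is 8 − 24 + 16 = 0, which agrees with 1 − 2 + 1 = 0.

H_0 = Z,  H_1 = Z^2,  H_2 = Z.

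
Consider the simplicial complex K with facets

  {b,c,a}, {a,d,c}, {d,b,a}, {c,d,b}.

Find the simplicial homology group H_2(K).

H_2 = Z.

We work with the vertex ordering a < b < c < d. The simplices of K, each written with vertices in increasing order, are:

  0-simplices (4): a, b, c, d
  1-simplices (6): ab, ac, ad, bc, bd, cd
  2-simplices (4): abc, abd, acd, bcd

so the chain groups are C_0 ≅ Z^4, C_1 ≅ Z^6, C_2 ≅ Z^4.

∂_1: C_1 → C_0 is given by ∂[p,q] = [q] − [p].
This gives a 4×6 integer matrix of rank 3; reducing to Smith normal form yields diagonal entries (1,1,1).

The boundary map ∂_2: C_2 → C_1 acts by ∂[p,q,r] = [q,r] − [p,r] + [p,q]. For instance
  ∂abd = bd − ad + ab,
  ∂abc = bc − ac + ab.
The 6×4 boundary matrix has rank 3 and Smith normal form diag(1,1,1).

Computing H_k = (kernel of ∂_k) / (image of ∂_{k+1}):

  H_2: rank ker ∂_2 − rank ∂_3 = (4 − 3) − 0 = 1, and there is no ∂_3, so H_2 = Z.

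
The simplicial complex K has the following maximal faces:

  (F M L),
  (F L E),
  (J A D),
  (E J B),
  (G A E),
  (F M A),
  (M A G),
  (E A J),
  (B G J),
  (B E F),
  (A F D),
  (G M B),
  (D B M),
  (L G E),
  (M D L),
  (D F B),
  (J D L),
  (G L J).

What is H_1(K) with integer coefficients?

Fix the vertex order A < B < D < E < F < G < J < L < M and write every simplex with vertices in increasing order. Then dim K = 2 and the simplices of K are:

  0-simplices (9): A, B, D, E, F, G, J, L, M
  1-simplices (27): AD, AE, AF, AG, AJ, AM, BD, BE, BF, BG, BJ, BM, DF, DJ, DL, DM, EF, EG, EJ, EL, FL, FM, GJ, GL, GM, JL, LM
  2-simplices (18): ADF, ADJ, AEG, AEJ, AFM, AGM, BDF, BDM, BEF, BEJ, BGJ, BGM, DJL, DLM, EFL, EGL, FLM, GJL

giving chain groups C_0 ≅ Z^9, C_1 ≅ Z^27, C_2 ≅ Z^18.

∂_1: C_1 → C_0 sends each edge [p,q] (with p < q) to q − p.
The resulting 9×27 matrix has rank 8, and its Smith normal form has invariant factors (1,1,1,1,1,1,1,1).

∂_2: C_2 → C_1 maps a triangle to the signed sum of its edges. For instance
  ∂EFL = FL − EL + EF,
  ∂AEG = EG − AG + AE.
This gives a 27×18 integer matrix of rank 18; reducing to Smith normal form yields diagonal entries (1,1,1,1,1,1,1,1,1,1,1,1,1,1,1,1,1,2).

Reading off H_k = ker ∂_k / im ∂_{k+1}:

  H_1: rank ker ∂_1 − rank ∂_2 = (27 − 8) − 18 = 1, and ∂_2 has invariant factor 2 > 1, so H_1 ≅ Z × Z/2.

(K is a triangulation of the Klein bottle.)

H_1 = Z × Z/2.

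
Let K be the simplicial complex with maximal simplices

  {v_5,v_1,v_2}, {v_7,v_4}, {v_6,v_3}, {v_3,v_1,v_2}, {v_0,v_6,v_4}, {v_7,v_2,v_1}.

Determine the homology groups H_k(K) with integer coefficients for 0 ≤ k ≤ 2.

H_0 = Z,  H_1 = Z,  H_2 = 0.

Order the vertices as v_0 < v_1 < v_2 < v_3 < v_4 < v_5 < v_6 < v_7. Listing each simplex with vertices in this order, K has dimension 2 with simplices:

  0-simplices (8): [v_0], [v_1], [v_2], [v_3], [v_4], [v_5], [v_6], [v_7]
  1-simplices (12): [v_0,v_4], [v_0,v_6], [v_1,v_2], [v_1,v_3], [v_1,v_5], [v_1,v_7], [v_2,v_3], [v_2,v_5], [v_2,v_7], [v_3,v_6], [v_4,v_6], [v_4,v_7]
  2-simplices (4): [v_0,v_4,v_6], [v_1,v_2,v_3], [v_1,v_2,v_5], [v_1,v_2,v_7]

Hence C_0 ≅ Z^8, C_1 ≅ Z^12, C_2 ≅ Z^4.

The boundary map ∂_1: C_1 → C_0 is given by ∂[p,q] = [q] − [p]. For instance
  ∂[v_3,v_6] = [v_6] − [v_3].
This gives a 8×12 integer matrix of rank 7; reducing to Smith normal form yields diagonal entries (1,1,1,1,1,1,1).

∂_2: C_2 → C_1 sends each 2-simplex [p,q,r] to [q,r] − [p,r] + [p,q]. For instance
  ∂[v_1,v_2,v_7] = [v_2,v_7] − [v_1,v_7] + [v_1,v_2],
  ∂[v_0,v_4,v_6] = [v_4,v_6] − [v_0,v_6] + [v_0,v_4].
This gives a 12×4 integer matrix of rank 4; reducing to Smith normal form yields diagonal entries (1,1,1,1).

Reading off H_k = ker ∂_k / im ∂_{k+1}:

  H_0: rank C_0 − rank ∂_1 = 8 − 7 = 1, and the invariant factors of ∂_1 are all 1, so H_0 = Z.
  H_1: rank ker ∂_1 − rank ∂_2 = (12 − 7) − 4 = 1, and the invariant factors of ∂_2 are all 1, so H_1 = Z.
  H_2: rank ker ∂_2 − rank ∂_3 = (4 − 4) − 0 = 0, and there is no ∂_3, so H_2 = 0.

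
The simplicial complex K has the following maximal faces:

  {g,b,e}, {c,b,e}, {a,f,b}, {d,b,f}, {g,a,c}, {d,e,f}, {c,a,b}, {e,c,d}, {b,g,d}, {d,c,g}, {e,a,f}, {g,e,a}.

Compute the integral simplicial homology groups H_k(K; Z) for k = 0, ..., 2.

Fix the vertex order a < b < c < d < e < f < g and write every simplex with vertices in increasing order. Then dim K = 2 and the simplices of K are:

  0-simplices (7): a, b, c, d, e, f, g
  1-simplices (18): ab, ac, ae, af, ag, bc, bd, be, bf, bg, cd, ce, cg, de, df, dg, ef, eg
  2-simplices (12): abc, abf, acg, aef, aeg, bce, bdf, bdg, beg, cde, cdg, def

so the chain groups are C_0 ≅ Z^7, C_1 ≅ Z^18, C_2 ≅ Z^12.

∂_1: C_1 → C_0 sends each edge [p,q] (with p < q) to q − p.
The resulting 7×18 matrix has rank 6, and its Smith normal form has invariant factors (1,1,1,1,1,1).

The boundary map ∂_2: C_2 → C_1 maps a triangle to the signed sum of its edges. For instance
  ∂def = ef − df + de,
  ∂bdg = dg − bg + bd.
The resulting 18×12 matrix has rank 12, and its Smith normal form has invariant factors (1,1,1,1,1,1,1,1,1,1,1,2).

Now H_k = ker ∂_k / im ∂_{k+1}, so:

  H_0: rank C_0 − rank ∂_1 = 7 − 6 = 1, and the invariant factors of ∂_1 are all 1, so H_0 = Z.
  H_1: rank ker ∂_1 − rank ∂_2 = (18 − 6) − 12 = 0, and ∂_2 has invariant factor 2 > 1, so H_1 = Z/2.
  H_2: rank ker ∂_2 − rank ∂_3 = (12 − 12) − 0 = 0, and there is no ∂_3, so H_2 = 0.

As a check, the Euler characteristic is 7 − 18 + 12 = 1, which agrees with 1 − 0 + 0 = 1.

H_0 = Z,  H_1 = Z/2,  H_2 = 0.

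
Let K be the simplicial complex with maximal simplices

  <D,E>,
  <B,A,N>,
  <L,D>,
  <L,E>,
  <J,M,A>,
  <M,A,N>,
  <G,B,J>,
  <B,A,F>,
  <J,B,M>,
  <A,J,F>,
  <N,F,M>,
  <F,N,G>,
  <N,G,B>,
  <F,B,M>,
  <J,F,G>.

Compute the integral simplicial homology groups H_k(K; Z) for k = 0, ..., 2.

H_0 = Z^2,  H_1 = Z × Z/2,  H_2 = 0.

Order the vertices as A < B < D < E < F < G < J < L < M < N. Listing each simplex with vertices in this order, K has dimension 2 with simplices:

  0-simplices (10): A, B, D, E, F, G, J, L, M, N
  1-simplices (21): AB, AF, AJ, AM, AN, BF, BG, BJ, BM, BN, DE, DL, EL, FG, FJ, FM, FN, GJ, GN, JM, MN
  2-simplices (12): ABF, ABN, AFJ, AJM, AMN, BFM, BGJ, BGN, BJM, FGJ, FGN, FMN

giving chain groups C_0 ≅ Z^10, C_1 ≅ Z^21, C_2 ≅ Z^12.

Boundary ∂_1: C_1 → C_0 is given by ∂[p,q] = [q] − [p]. For instance
  ∂AB = B − A.
As a 10×21 matrix over Z this has rank 8, with invariant factors (1,1,1,1,1,1,1,1).

The boundary map ∂_2: C_2 → C_1 maps a triangle to the signed sum of its edges. For instance
  ∂FGJ = GJ − FJ + FG,
  ∂BJM = JM − BM + BJ.
The 21×12 boundary matrix has rank 12 and Smith normal form diag(1,1,1,1,1,1,1,1,1,1,1,2).

From H_k ≅ ker(∂_k) / im(∂_{k+1}) we obtain:

  H_0: rank C_0 − rank ∂_1 = 10 − 8 = 2, and the invariant factors of ∂_1 are all 1, so H_0 = Z^2.
  H_1: rank ker ∂_1 − rank ∂_2 = (21 − 8) − 12 = 1, and ∂_2 has invariant factor 2 > 1, so H_1 = Z × Z/2.
  H_2: rank ker ∂_2 − rank ∂_3 = (12 − 12) − 0 = 0, and there is no ∂_3, so H_2 = 0.

As a check, the Euler characteristic is 10 − 21 + 12 = 1, which agrees with 2 − 1 + 0 = 1.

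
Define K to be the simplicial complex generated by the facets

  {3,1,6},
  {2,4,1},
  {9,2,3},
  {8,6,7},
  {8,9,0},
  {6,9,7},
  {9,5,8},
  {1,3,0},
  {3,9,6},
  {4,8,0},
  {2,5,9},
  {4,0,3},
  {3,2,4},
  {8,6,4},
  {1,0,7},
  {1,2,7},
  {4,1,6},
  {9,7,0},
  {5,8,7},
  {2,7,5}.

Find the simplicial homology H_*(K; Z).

H_0 ≅ Z,  H_1 ≅ Z × Z/2,  H_2 = 0.

We work with the vertex ordering 0 < 1 < 2 < 3 < 4 < 5 < 6 < 7 < 8 < 9. The simplices of K, each written with vertices in increasing order, are:

  0-simplices (10): [0], [1], [2], [3], [4], [5], [6], [7], [8], [9]
  1-simplices (30): (30 of them)
  2-simplices (20): (20 of them)

giving chain groups C_0 ≅ Z^10, C_1 ≅ Z^30, C_2 ≅ Z^20.

∂_1: C_1 → C_0 maps an edge to its endpoints' difference, ∂[p,q] = q − p. For instance
  ∂[5,8] = [8] − [5].
The 10×30 boundary matrix has rank 9 and Smith normal form diag(1,1,1,1,1,1,1,1,1).

The boundary map ∂_2: C_2 → C_1 maps a triangle to the signed sum of its edges. For instance
  ∂[2,3,9] = [3,9] − [2,9] + [2,3],
  ∂[1,2,4] = [2,4] − [1,4] + [1,2].
The 30×20 boundary matrix has rank 20 and Smith normal form diag(1,1,1,1,1,1,1,1,1,1,1,1,1,1,1,1,1,1,1,2).

Now H_k = ker ∂_k / im ∂_{k+1}, so:

  H_0: rank C_0 − rank ∂_1 = 10 − 9 = 1, and the invariant factors of ∂_1 are all 1, so H_0 ≅ Z.
  H_1: rank ker ∂_1 − rank ∂_2 = (30 − 9) − 20 = 1, and ∂_2 has invariant factor 2 > 1, so H_1 ≅ Z × Z/2.
  H_2: rank ker ∂_2 − rank ∂_3 = (20 − 20) − 0 = 0, and there is no ∂_3, so H_2 ≅ 0.

As a check, the Euler characteristic is 10 − 30 + 20 = 0, which agrees with 1 − 1 + 0 = 0.
(K is a triangulation of the Klein bottle.)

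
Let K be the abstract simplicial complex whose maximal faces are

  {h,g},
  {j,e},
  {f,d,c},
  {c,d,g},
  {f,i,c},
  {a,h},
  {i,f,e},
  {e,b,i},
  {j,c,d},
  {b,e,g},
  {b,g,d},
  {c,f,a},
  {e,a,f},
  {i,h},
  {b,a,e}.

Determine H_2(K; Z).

H_2 ≅ 0.

We work with the vertex ordering a < b < c < d < e < f < g < h < i < j. The simplices of K, each written with vertices in increasing order, are:

  0-simplices (10): a, b, c, d, e, f, g, h, i, j
  1-simplices (24): ab, ac, ae, af, ah, bd, be, bg, bi, cd, cf, cg, ci, cj, df, dg, dj, ef, eg, ei, ej, fi, gh, hi
  2-simplices (11): abe, acf, aef, bdg, beg, bei, cdf, cdg, cdj, cfi, efi

so the chain groups are C_0 ≅ Z^10, C_1 ≅ Z^24, C_2 ≅ Z^11.

Boundary ∂_1: C_1 → C_0 sends each edge [p,q] (with p < q) to q − p.
The 10×24 boundary matrix has rank 9 and Smith normal form diag(1,1,1,1,1,1,1,1,1).

Boundary ∂_2: C_2 → C_1 acts by ∂[p,q,r] = [q,r] − [p,r] + [p,q]. For instance
  ∂aef = ef − af + ae,
  ∂cdj = dj − cj + cd.
The 24×11 boundary matrix has rank 11 and Smith normal form diag(1,1,1,1,1,1,1,1,1,1,1).

Computing H_k = (kernel of ∂_k) / (image of ∂_{k+1}):

  H_2: rank ker ∂_2 − rank ∂_3 = (11 − 11) − 0 = 0, and there is no ∂_3, so H_2 ≅ 0.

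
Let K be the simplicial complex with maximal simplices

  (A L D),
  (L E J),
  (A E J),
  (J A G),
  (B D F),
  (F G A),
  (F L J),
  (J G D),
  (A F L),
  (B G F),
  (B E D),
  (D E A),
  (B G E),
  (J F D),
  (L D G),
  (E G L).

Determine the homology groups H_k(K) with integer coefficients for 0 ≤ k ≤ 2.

H_0 ≅ Z,  H_1 ≅ Z^2,  H_2 ≅ Z.

K has 8 vertices, 24 edges, 16 triangles.
rank ∂_0 = 0, rank ∂_1 = 7 ⇒ b_0 = 8 − 0 − 7 = 1; all invariant factors of ∂_1 are 1 so no torsion. So H_0 ≅ Z.
rank ∂_1 = 7, rank ∂_2 = 15 ⇒ b_1 = 24 − 7 − 15 = 2; all invariant factors of ∂_2 are 1 so no torsion. So H_1 ≅ Z^2.
rank ∂_2 = 15, rank ∂_3 = 0 ⇒ b_2 = 16 − 15 − 0 = 1. So H_2 ≅ Z.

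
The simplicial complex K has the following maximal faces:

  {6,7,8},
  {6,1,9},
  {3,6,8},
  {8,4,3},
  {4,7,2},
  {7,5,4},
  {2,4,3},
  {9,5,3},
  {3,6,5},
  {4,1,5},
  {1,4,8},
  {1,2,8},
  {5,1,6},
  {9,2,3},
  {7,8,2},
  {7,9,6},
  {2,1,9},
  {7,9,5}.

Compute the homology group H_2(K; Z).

H_2 = 0.

Order the vertices as 1 < 2 < 3 < 4 < 5 < 6 < 7 < 8 < 9. Listing each simplex with vertices in this order, K has dimension 2 with simplices:

  0-simplices (9): [1], [2], [3], [4], [5], [6], [7], [8], [9]
  1-simplices (27): (27 of them)
  2-simplices (18): [1,2,8], [1,2,9], [1,4,5], [1,4,8], [1,5,6], [1,6,9], [2,3,4], [2,3,9], [2,4,7], [2,7,8], [3,4,8], [3,5,6], [3,5,9], [3,6,8], [4,5,7], [5,7,9], [6,7,8], [6,7,9]

so the chain groups are C_0 ≅ Z^9, C_1 ≅ Z^27, C_2 ≅ Z^18.

Boundary ∂_1: C_1 → C_0 sends each edge [p,q] (with p < q) to q − p. For instance
  ∂[3,5] = [5] − [3].
This gives a 9×27 integer matrix of rank 8; reducing to Smith normal form yields diagonal entries (1,1,1,1,1,1,1,1).

Boundary ∂_2: C_2 → C_1 sends each 2-simplex [p,q,r] to [q,r] − [p,r] + [p,q]. For instance
  ∂[3,4,8] = [4,8] − [3,8] + [3,4],
  ∂[2,4,7] = [4,7] − [2,7] + [2,4].
The 27×18 boundary matrix has rank 18 and Smith normal form diag(1,1,1,1,1,1,1,1,1,1,1,1,1,1,1,1,1,2).

From H_k ≅ ker(∂_k) / im(∂_{k+1}) we obtain:

  H_2: rank ker ∂_2 − rank ∂_3 = (18 − 18) − 0 = 0, and there is no ∂_3, so H_2 = 0.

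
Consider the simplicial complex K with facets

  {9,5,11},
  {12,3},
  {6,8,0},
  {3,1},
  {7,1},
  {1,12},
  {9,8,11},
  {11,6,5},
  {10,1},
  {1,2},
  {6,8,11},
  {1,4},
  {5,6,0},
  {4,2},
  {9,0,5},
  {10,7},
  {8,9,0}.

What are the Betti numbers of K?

K has 13 vertices, 21 edges, 8 triangles.
rank ∂_0 = 0, rank ∂_1 = 11 ⇒ b_0 = 13 − 0 − 11 = 2; all invariant factors of ∂_1 are 1 so no torsion. So H_0 = Z^2.
rank ∂_1 = 11, rank ∂_2 = 7 ⇒ b_1 = 21 − 11 − 7 = 3; all invariant factors of ∂_2 are 1 so no torsion. So H_1 = Z^3.
rank ∂_2 = 7, rank ∂_3 = 0 ⇒ b_2 = 8 − 7 − 0 = 1. So H_2 = Z.

b_0 = 2, b_1 = 3, b_2 = 1.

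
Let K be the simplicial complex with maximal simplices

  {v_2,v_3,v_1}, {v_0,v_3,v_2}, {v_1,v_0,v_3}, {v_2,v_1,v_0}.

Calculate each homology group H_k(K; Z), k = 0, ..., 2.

K has 4 vertices, 6 edges, 4 triangles.
rank ∂_0 = 0, rank ∂_1 = 3 ⇒ b_0 = 4 − 0 − 3 = 1; all invariant factors of ∂_1 are 1 so no torsion. So H_0 ≅ Z.
rank ∂_1 = 3, rank ∂_2 = 3 ⇒ b_1 = 6 − 3 − 3 = 0; all invariant factors of ∂_2 are 1 so no torsion. So H_1 ≅ 0.
rank ∂_2 = 3, rank ∂_3 = 0 ⇒ b_2 = 4 − 3 − 0 = 1. So H_2 ≅ Z.

H_0 ≅ Z,  H_1 = 0,  H_2 ≅ Z.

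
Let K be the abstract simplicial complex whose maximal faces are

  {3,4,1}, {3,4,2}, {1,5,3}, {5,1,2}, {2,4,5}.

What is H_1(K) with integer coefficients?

Take the total order 1 < 2 < 3 < 4 < 5 on the vertex set. Then K (dimension 2) consists of the simplices:

  0-simplices (5): [1], [2], [3], [4], [5]
  1-simplices (10): [1,2], [1,3], [1,4], [1,5], [2,3], [2,4], [2,5], [3,4], [3,5], [4,5]
  2-simplices (5): [1,2,5], [1,3,4], [1,3,5], [2,3,4], [2,4,5]

Hence C_0 ≅ Z^5, C_1 ≅ Z^10, C_2 ≅ Z^5.

Boundary ∂_1: C_1 → C_0 is given by ∂[p,q] = [q] − [p]. For instance
  ∂[1,5] = [5] − [1].
This gives a 5×10 integer matrix of rank 4; reducing to Smith normal form yields diagonal entries (1,1,1,1).

The boundary map ∂_2: C_2 → C_1 sends each 2-simplex [p,q,r] to [q,r] − [p,r] + [p,q]. For instance
  ∂[1,3,5] = [3,5] − [1,5] + [1,3],
  ∂[2,4,5] = [4,5] − [2,5] + [2,4].
This gives a 10×5 integer matrix of rank 5; reducing to Smith normal form yields diagonal entries (1,1,1,1,1).

Reading off H_k = ker ∂_k / im ∂_{k+1}:

  H_1: rank ker ∂_1 − rank ∂_2 = (10 − 4) − 5 = 1, and the invariant factors of ∂_2 are all 1, so H_1 ≅ Z.

H_1 = Z.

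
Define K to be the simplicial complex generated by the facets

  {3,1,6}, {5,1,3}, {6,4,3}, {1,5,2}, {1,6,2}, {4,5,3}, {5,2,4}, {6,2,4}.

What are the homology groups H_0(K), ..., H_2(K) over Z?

H_0 ≅ Z,  H_1 = 0,  H_2 ≅ Z.

Take the total order 1 < 2 < 3 < 4 < 5 < 6 on the vertex set. Then K (dimension 2) consists of the simplices:

  0-simplices (6): [1], [2], [3], [4], [5], [6]
  1-simplices (12): [1,2], [1,3], [1,5], [1,6], [2,4], [2,5], [2,6], [3,4], [3,5], [3,6], [4,5], [4,6]
  2-simplices (8): [1,2,5], [1,2,6], [1,3,5], [1,3,6], [2,4,5], [2,4,6], [3,4,5], [3,4,6]

Hence C_0 ≅ Z^6, C_1 ≅ Z^12, C_2 ≅ Z^8.

∂_1: C_1 → C_0 is given by ∂[p,q] = [q] − [p]. For instance
  ∂[3,5] = [5] − [3].
The 6×12 boundary matrix has rank 5 and Smith normal form diag(1,1,1,1,1).

The boundary map ∂_2: C_2 → C_1 sends each 2-simplex [p,q,r] to [q,r] − [p,r] + [p,q]. For instance
  ∂[1,2,6] = [2,6] − [1,6] + [1,2],
  ∂[1,3,5] = [3,5] − [1,5] + [1,3].
The resulting 12×8 matrix has rank 7, and its Smith normal form has invariant factors (1,1,1,1,1,1,1).

Now H_k = ker ∂_k / im ∂_{k+1}, so:

  H_0: rank C_0 − rank ∂_1 = 6 − 5 = 1, and the invariant factors of ∂_1 are all 1, so H_0 = Z.
  H_1: rank ker ∂_1 − rank ∂_2 = (12 − 5) − 7 = 0, and the invariant factors of ∂_2 are all 1, so H_1 = 0.
  H_2: rank ker ∂_2 − rank ∂_3 = (8 − 7) − 0 = 1, and there is no ∂_3, so H_2 = Z.

As a check, the Euler characteristic is 6 − 12 + 8 = 2, which agrees with 1 − 0 + 1 = 2.
(K is a triangulation of the 2-sphere S^2.)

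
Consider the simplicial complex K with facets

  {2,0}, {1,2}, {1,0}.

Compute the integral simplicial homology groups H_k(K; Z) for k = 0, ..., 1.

H_0 = Z,  H_1 = Z.

Take the total order 0 < 1 < 2 on the vertex set. Then K (dimension 1) consists of the simplices:

  0-simplices (3): [0], [1], [2]
  1-simplices (3): [0,1], [0,2], [1,2]

so the chain groups are C_0 ≅ Z^3, C_1 ≅ Z^3.

Boundary ∂_1: C_1 → C_0 sends each edge [p,q] (with p < q) to q − p. For instance
  ∂[0,2] = [2] − [0].
This gives a 3×3 integer matrix of rank 2; reducing to Smith normal form yields diagonal entries (1,1).

Computing H_k = (kernel of ∂_k) / (image of ∂_{k+1}):

  H_0: rank C_0 − rank ∂_1 = 3 − 2 = 1, and the invariant factors of ∂_1 are all 1, so H_0 ≅ Z.
  H_1: rank ker ∂_1 − rank ∂_2 = (3 − 2) − 0 = 1, and there is no ∂_2, so H_1 ≅ Z.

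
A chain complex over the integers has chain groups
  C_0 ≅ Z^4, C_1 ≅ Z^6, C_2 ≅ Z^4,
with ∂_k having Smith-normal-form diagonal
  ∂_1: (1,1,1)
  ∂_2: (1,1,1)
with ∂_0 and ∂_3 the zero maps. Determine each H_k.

H_0: b_0 = 4 − 0 − 3 = 1; torsion from ∂_1 factors > 1: none. So H_0 = Z.
H_1: b_1 = 6 − 3 − 3 = 0; torsion from ∂_2 factors > 1: none. So H_1 = 0.
H_2: b_2 = 4 − 3 − 0 = 1; torsion from ∂_3 factors > 1: none. So H_2 = Z.

H_0 = Z,  H_1 = 0,  H_2 = Z.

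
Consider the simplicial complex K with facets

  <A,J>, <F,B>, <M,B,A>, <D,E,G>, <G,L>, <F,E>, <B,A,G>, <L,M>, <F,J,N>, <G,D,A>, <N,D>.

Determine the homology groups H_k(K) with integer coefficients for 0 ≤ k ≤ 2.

We work with the vertex ordering A < B < D < E < F < G < J < L < M < N. The simplices of K, each written with vertices in increasing order, are:

  0-simplices (10): A, B, D, E, F, G, J, L, M, N
  1-simplices (18): AB, AD, AG, AJ, AM, BF, BG, BM, DE, DG, DN, EF, EG, FJ, FN, GL, JN, LM
  2-simplices (5): ABG, ABM, ADG, DEG, FJN

so the chain groups are C_0 ≅ Z^10, C_1 ≅ Z^18, C_2 ≅ Z^5.

∂_1: C_1 → C_0 sends each edge [p,q] (with p < q) to q − p. For instance
  ∂DE = E − D.
As a 10×18 matrix over Z this has rank 9, with invariant factors (1,1,1,1,1,1,1,1,1).

∂_2: C_2 → C_1 acts by ∂[p,q,r] = [q,r] − [p,r] + [p,q]. For instance
  ∂ADG = DG − AG + AD,
  ∂DEG = EG − DG + DE.
This gives a 18×5 integer matrix of rank 5; reducing to Smith normal form yields diagonal entries (1,1,1,1,1).

Reading off H_k = ker ∂_k / im ∂_{k+1}:

  H_0: rank C_0 − rank ∂_1 = 10 − 9 = 1, and the invariant factors of ∂_1 are all 1, so H_0 = Z.
  H_1: rank ker ∂_1 − rank ∂_2 = (18 − 9) − 5 = 4, and the invariant factors of ∂_2 are all 1, so H_1 = Z^4.
  H_2: rank ker ∂_2 − rank ∂_3 = (5 − 5) − 0 = 0, and there is no ∂_3, so H_2 = 0.

As a check, the Euler characteristic is 10 − 18 + 5 = -3, which agrees with 1 − 4 + 0 = -3.

H_0 ≅ Z,  H_1 ≅ Z^4,  H_2 = 0.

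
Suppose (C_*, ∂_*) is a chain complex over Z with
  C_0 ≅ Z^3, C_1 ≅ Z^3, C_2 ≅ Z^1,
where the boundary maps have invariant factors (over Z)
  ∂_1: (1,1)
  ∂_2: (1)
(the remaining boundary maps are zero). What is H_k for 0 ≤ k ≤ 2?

H_0: b_0 = 3 − 0 − 2 = 1; torsion from ∂_1 factors > 1: none. So H_0 ≅ Z.
H_1: b_1 = 3 − 2 − 1 = 0; torsion from ∂_2 factors > 1: none. So H_1 ≅ 0.
H_2: b_2 = 1 − 1 − 0 = 0; torsion from ∂_3 factors > 1: none. So H_2 ≅ 0.

H_0 ≅ Z,  H_1 = 0,  H_2 = 0.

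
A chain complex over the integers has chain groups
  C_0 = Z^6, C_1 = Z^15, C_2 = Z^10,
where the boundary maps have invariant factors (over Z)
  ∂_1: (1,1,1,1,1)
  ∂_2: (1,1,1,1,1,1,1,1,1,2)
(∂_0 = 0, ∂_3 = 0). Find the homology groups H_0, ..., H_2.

H_0: b_0 = 6 − 0 − 5 = 1; torsion from ∂_1 factors > 1: none. So H_0 ≅ Z.
H_1: b_1 = 15 − 5 − 10 = 0; torsion from ∂_2 factors > 1: [2]. So H_1 ≅ Z/2.
H_2: b_2 = 10 − 10 − 0 = 0; torsion from ∂_3 factors > 1: none. So H_2 ≅ 0.

H_0 ≅ Z,  H_1 ≅ Z/2,  H_2 = 0.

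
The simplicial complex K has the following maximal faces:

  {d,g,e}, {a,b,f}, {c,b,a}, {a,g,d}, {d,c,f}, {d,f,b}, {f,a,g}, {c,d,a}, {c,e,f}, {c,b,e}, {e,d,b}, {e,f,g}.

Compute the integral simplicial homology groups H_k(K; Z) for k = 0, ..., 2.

H_0 ≅ Z,  H_1 ≅ Z/2,  H_2 = 0.

Fix the vertex order a < b < c < d < e < f < g and write every simplex with vertices in increasing order. Then dim K = 2 and the simplices of K are:

  0-simplices (7): a, b, c, d, e, f, g
  1-simplices (18): ab, ac, ad, af, ag, bc, bd, be, bf, cd, ce, cf, de, df, dg, ef, eg, fg
  2-simplices (12): abc, abf, acd, adg, afg, bce, bde, bdf, cdf, cef, deg, efg

giving chain groups C_0 ≅ Z^7, C_1 ≅ Z^18, C_2 ≅ Z^12.

Boundary ∂_1: C_1 → C_0 maps an edge to its endpoints' difference, ∂[p,q] = q − p. For instance
  ∂dg = g − d.
The 7×18 boundary matrix has rank 6 and Smith normal form diag(1,1,1,1,1,1).

Boundary ∂_2: C_2 → C_1 maps a triangle to the signed sum of its edges. For instance
  ∂abc = bc − ac + ab,
  ∂adg = dg − ag + ad.
As a 18×12 matrix over Z this has rank 12, with invariant factors (1,1,1,1,1,1,1,1,1,1,1,2).

Reading off H_k = ker ∂_k / im ∂_{k+1}:

  H_0: rank C_0 − rank ∂_1 = 7 − 6 = 1, and the invariant factors of ∂_1 are all 1, so H_0 ≅ Z.
  H_1: rank ker ∂_1 − rank ∂_2 = (18 − 6) − 12 = 0, and ∂_2 has invariant factor 2 > 1, so H_1 ≅ Z/2.
  H_2: rank ker ∂_2 − rank ∂_3 = (12 − 12) − 0 = 0, and there is no ∂_3, so H_2 ≅ 0.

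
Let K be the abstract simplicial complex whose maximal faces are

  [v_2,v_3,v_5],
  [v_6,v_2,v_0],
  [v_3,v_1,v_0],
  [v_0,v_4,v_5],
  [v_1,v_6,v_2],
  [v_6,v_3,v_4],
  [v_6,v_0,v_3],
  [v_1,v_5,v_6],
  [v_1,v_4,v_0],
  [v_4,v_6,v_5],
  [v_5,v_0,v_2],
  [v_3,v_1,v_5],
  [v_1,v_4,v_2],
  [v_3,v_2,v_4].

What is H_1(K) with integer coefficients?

Fix the vertex order v_0 < v_1 < v_2 < v_3 < v_4 < v_5 < v_6 and write every simplex with vertices in increasing order. Then dim K = 2 and the simplices of K are:

  0-simplices (7): [v_0], [v_1], [v_2], [v_3], [v_4], [v_5], [v_6]
  1-simplices (21): (21 of them)
  2-simplices (14): (14 of them)

so the chain groups are C_0 ≅ Z^7, C_1 ≅ Z^21, C_2 ≅ Z^14.

The boundary map ∂_1: C_1 → C_0 sends each edge [p,q] (with p < q) to q − p.
The 7×21 boundary matrix has rank 6 and Smith normal form diag(1,1,1,1,1,1).

The boundary map ∂_2: C_2 → C_1 sends each 2-simplex [p,q,r] to [q,r] − [p,r] + [p,q]. For instance
  ∂[v_1,v_2,v_4] = [v_2,v_4] − [v_1,v_4] + [v_1,v_2],
  ∂[v_2,v_3,v_4] = [v_3,v_4] − [v_2,v_4] + [v_2,v_3].
The 21×14 boundary matrix has rank 13 and Smith normal form diag(1,1,1,1,1,1,1,1,1,1,1,1,1).

From H_k ≅ ker(∂_k) / im(∂_{k+1}) we obtain:

  H_1: rank ker ∂_1 − rank ∂_2 = (21 − 6) − 13 = 2, and the invariant factors of ∂_2 are all 1, so H_1 ≅ Z^2.

H_1 = Z^2.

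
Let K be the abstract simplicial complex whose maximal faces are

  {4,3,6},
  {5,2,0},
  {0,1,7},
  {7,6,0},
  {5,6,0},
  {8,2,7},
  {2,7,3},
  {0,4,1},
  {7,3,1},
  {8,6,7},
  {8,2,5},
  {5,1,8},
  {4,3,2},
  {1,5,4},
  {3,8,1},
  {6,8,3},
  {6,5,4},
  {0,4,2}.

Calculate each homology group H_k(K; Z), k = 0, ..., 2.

H_0 = Z,  H_1 = Z × Z/2,  H_2 = 0.

Fix the vertex order 0 < 1 < 2 < 3 < 4 < 5 < 6 < 7 < 8 and write every simplex with vertices in increasing order. Then dim K = 2 and the simplices of K are:

  0-simplices (9): [0], [1], [2], [3], [4], [5], [6], [7], [8]
  1-simplices (27): (27 of them)
  2-simplices (18): [0,1,4], [0,1,7], [0,2,4], [0,2,5], [0,5,6], [0,6,7], [1,3,7], [1,3,8], [1,4,5], [1,5,8], [2,3,4], [2,3,7], [2,5,8], [2,7,8], [3,4,6], [3,6,8], [4,5,6], [6,7,8]

Hence C_0 ≅ Z^9, C_1 ≅ Z^27, C_2 ≅ Z^18.

Boundary ∂_1: C_1 → C_0 sends each edge [p,q] (with p < q) to q − p. For instance
  ∂[1,5] = [5] − [1].
This gives a 9×27 integer matrix of rank 8; reducing to Smith normal form yields diagonal entries (1,1,1,1,1,1,1,1).

The boundary map ∂_2: C_2 → C_1 maps a triangle to the signed sum of its edges. For instance
  ∂[6,7,8] = [7,8] − [6,8] + [6,7],
  ∂[2,7,8] = [7,8] − [2,8] + [2,7].
As a 27×18 matrix over Z this has rank 18, with invariant factors (1,1,1,1,1,1,1,1,1,1,1,1,1,1,1,1,1,2).

Now H_k = ker ∂_k / im ∂_{k+1}, so:

  H_0: rank C_0 − rank ∂_1 = 9 − 8 = 1, and the invariant factors of ∂_1 are all 1, so H_0 ≅ Z.
  H_1: rank ker ∂_1 − rank ∂_2 = (27 − 8) − 18 = 1, and ∂_2 has invariant factor 2 > 1, so H_1 ≅ Z × Z/2.
  H_2: rank ker ∂_2 − rank ∂_3 = (18 − 18) − 0 = 0, and there is no ∂_3, so H_2 ≅ 0.

As a check, the Euler characteristic is 9 − 27 + 18 = 0, which agrees with 1 − 1 + 0 = 0.
(K is a triangulation of the Klein bottle.)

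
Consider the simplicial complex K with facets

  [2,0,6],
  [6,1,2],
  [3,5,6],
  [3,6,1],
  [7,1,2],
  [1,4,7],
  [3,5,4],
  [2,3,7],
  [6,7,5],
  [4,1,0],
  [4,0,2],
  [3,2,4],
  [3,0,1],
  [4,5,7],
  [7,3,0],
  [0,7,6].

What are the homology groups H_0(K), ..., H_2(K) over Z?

H_0 ≅ Z,  H_1 ≅ Z^2,  H_2 ≅ Z.

K has 8 vertices, 24 edges, 16 triangles.
rank ∂_0 = 0, rank ∂_1 = 7 ⇒ b_0 = 8 − 0 − 7 = 1; all invariant factors of ∂_1 are 1 so no torsion. So H_0 = Z.
rank ∂_1 = 7, rank ∂_2 = 15 ⇒ b_1 = 24 − 7 − 15 = 2; all invariant factors of ∂_2 are 1 so no torsion. So H_1 = Z^2.
rank ∂_2 = 15, rank ∂_3 = 0 ⇒ b_2 = 16 − 15 − 0 = 1. So H_2 = Z.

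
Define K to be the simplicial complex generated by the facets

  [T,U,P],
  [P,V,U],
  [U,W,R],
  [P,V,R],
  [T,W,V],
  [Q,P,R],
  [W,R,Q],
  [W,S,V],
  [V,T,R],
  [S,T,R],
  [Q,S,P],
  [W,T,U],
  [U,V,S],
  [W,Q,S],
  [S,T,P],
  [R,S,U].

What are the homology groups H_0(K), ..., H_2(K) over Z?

H_0 ≅ Z,  H_1 ≅ Z^2,  H_2 ≅ Z.

Order the vertices as P < Q < R < S < T < U < V < W. Listing each simplex with vertices in this order, K has dimension 2 with simplices:

  0-simplices (8): P, Q, R, S, T, U, V, W
  1-simplices (24): PQ, PR, PS, PT, PU, PV, QR, QS, QW, RS, RT, RU, RV, RW, ST, SU, SV, SW, TU, TV, TW, UV, UW, VW
  2-simplices (16): PQR, PQS, PRV, PST, PTU, PUV, QRW, QSW, RST, RSU, RTV, RUW, SUV, SVW, TUW, TVW

Hence C_0 ≅ Z^8, C_1 ≅ Z^24, C_2 ≅ Z^16.

∂_1: C_1 → C_0 sends each edge [p,q] (with p < q) to q − p. For instance
  ∂VW = W − V.
The resulting 8×24 matrix has rank 7, and its Smith normal form has invariant factors (1,1,1,1,1,1,1).

The boundary map ∂_2: C_2 → C_1 sends each 2-simplex [p,q,r] to [q,r] − [p,r] + [p,q]. For instance
  ∂RST = ST − RT + RS,
  ∂QSW = SW − QW + QS.
The resulting 24×16 matrix has rank 15, and its Smith normal form has invariant factors (1,1,1,1,1,1,1,1,1,1,1,1,1,1,1).

Now H_k = ker ∂_k / im ∂_{k+1}, so:

  H_0: rank C_0 − rank ∂_1 = 8 − 7 = 1, and the invariant factors of ∂_1 are all 1, so H_0 = Z.
  H_1: rank ker ∂_1 − rank ∂_2 = (24 − 7) − 15 = 2, and the invariant factors of ∂_2 are all 1, so H_1 = Z^2.
  H_2: rank ker ∂_2 − rank ∂_3 = (16 − 15) − 0 = 1, and there is no ∂_3, so H_2 = Z.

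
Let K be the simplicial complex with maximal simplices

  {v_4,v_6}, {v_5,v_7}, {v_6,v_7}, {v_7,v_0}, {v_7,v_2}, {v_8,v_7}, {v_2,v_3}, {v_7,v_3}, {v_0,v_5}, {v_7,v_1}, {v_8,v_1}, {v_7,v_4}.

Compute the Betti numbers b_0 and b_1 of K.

Fix the vertex order v_0 < v_1 < v_2 < v_3 < v_4 < v_5 < v_6 < v_7 < v_8 and write every simplex with vertices in increasing order. Then dim K = 1 and the simplices of K are:

  0-simplices (9): [v_0], [v_1], [v_2], [v_3], [v_4], [v_5], [v_6], [v_7], [v_8]
  1-simplices (12): [v_0,v_5], [v_0,v_7], [v_1,v_7], [v_1,v_8], [v_2,v_3], [v_2,v_7], [v_3,v_7], [v_4,v_6], [v_4,v_7], [v_5,v_7], [v_6,v_7], [v_7,v_8]

Hence C_0 ≅ Z^9, C_1 ≅ Z^12.

The boundary map ∂_1: C_1 → C_0 maps an edge to its endpoints' difference, ∂[p,q] = q − p. For instance
  ∂[v_1,v_7] = [v_7] − [v_1].
This gives a 9×12 integer matrix of rank 8; reducing to Smith normal form yields diagonal entries (1,1,1,1,1,1,1,1).

Reading off H_k = ker ∂_k / im ∂_{k+1}:

  H_0: rank C_0 − rank ∂_1 = 9 − 8 = 1, and the invariant factors of ∂_1 are all 1, so H_0 ≅ Z.
  H_1: rank ker ∂_1 − rank ∂_2 = (12 − 8) − 0 = 4, and there is no ∂_2, so H_1 ≅ Z^4.

As a check, the Euler characteristic is 9 − 12 = -3, which agrees with 1 − 4 = -3.

Hence the Betti numbers are b_0 = 1, b_1 = 4.

b_0 = 1, b_1 = 4.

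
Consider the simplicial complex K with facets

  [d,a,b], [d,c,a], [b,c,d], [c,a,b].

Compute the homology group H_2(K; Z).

Order the vertices as a < b < c < d. Listing each simplex with vertices in this order, K has dimension 2 with simplices:

  0-simplices (4): a, b, c, d
  1-simplices (6): ab, ac, ad, bc, bd, cd
  2-simplices (4): abc, abd, acd, bcd

giving chain groups C_0 ≅ Z^4, C_1 ≅ Z^6, C_2 ≅ Z^4.

The boundary map ∂_1: C_1 → C_0 maps an edge to its endpoints' difference, ∂[p,q] = q − p.
As a 4×6 matrix over Z this has rank 3, with invariant factors (1,1,1).

The boundary map ∂_2: C_2 → C_1 sends each 2-simplex [p,q,r] to [q,r] − [p,r] + [p,q]. For instance
  ∂bcd = cd − bd + bc,
  ∂acd = cd − ad + ac.
The 6×4 boundary matrix has rank 3 and Smith normal form diag(1,1,1).

Reading off H_k = ker ∂_k / im ∂_{k+1}:

  H_2: rank ker ∂_2 − rank ∂_3 = (4 − 3) − 0 = 1, and there is no ∂_3, so H_2 = Z.

(K is a triangulation of the 2-sphere S^2.)

H_2 = Z.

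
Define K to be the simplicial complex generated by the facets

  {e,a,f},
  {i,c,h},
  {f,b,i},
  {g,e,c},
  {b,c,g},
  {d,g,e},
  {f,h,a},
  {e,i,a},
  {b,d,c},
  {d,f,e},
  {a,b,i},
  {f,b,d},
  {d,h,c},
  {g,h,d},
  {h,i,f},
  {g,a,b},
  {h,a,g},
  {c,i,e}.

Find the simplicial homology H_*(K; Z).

K has 9 vertices, 27 edges, 18 triangles.
rank ∂_0 = 0, rank ∂_1 = 8 ⇒ b_0 = 9 − 0 − 8 = 1; all invariant factors of ∂_1 are 1 so no torsion. So H_0 = Z.
rank ∂_1 = 8, rank ∂_2 = 18 ⇒ b_1 = 27 − 8 − 18 = 1; ∂_2 has invariant factor(s) [2] giving torsion. So H_1 = Z × Z/2.
rank ∂_2 = 18, rank ∂_3 = 0 ⇒ b_2 = 18 − 18 − 0 = 0. So H_2 = 0.

H_0 = Z,  H_1 = Z × Z/2,  H_2 = 0.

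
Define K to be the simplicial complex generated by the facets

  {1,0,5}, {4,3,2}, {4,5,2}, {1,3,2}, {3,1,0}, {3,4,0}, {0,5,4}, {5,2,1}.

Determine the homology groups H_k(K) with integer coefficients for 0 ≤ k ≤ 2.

Order the vertices as 0 < 1 < 2 < 3 < 4 < 5. Listing each simplex with vertices in this order, K has dimension 2 with simplices:

  0-simplices (6): [0], [1], [2], [3], [4], [5]
  1-simplices (12): [0,1], [0,3], [0,4], [0,5], [1,2], [1,3], [1,5], [2,3], [2,4], [2,5], [3,4], [4,5]
  2-simplices (8): [0,1,3], [0,1,5], [0,3,4], [0,4,5], [1,2,3], [1,2,5], [2,3,4], [2,4,5]

Hence C_0 ≅ Z^6, C_1 ≅ Z^12, C_2 ≅ Z^8.

∂_1: C_1 → C_0 maps an edge to its endpoints' difference, ∂[p,q] = q − p. For instance
  ∂[4,5] = [5] − [4].
The resulting 6×12 matrix has rank 5, and its Smith normal form has invariant factors (1,1,1,1,1).

The boundary map ∂_2: C_2 → C_1 acts by ∂[p,q,r] = [q,r] − [p,r] + [p,q]. For instance
  ∂[1,2,3] = [2,3] − [1,3] + [1,2],
  ∂[0,1,3] = [1,3] − [0,3] + [0,1].
This gives a 12×8 integer matrix of rank 7; reducing to Smith normal form yields diagonal entries (1,1,1,1,1,1,1).

Computing H_k = (kernel of ∂_k) / (image of ∂_{k+1}):

  H_0: rank C_0 − rank ∂_1 = 6 − 5 = 1, and the invariant factors of ∂_1 are all 1, so H_0 = Z.
  H_1: rank ker ∂_1 − rank ∂_2 = (12 − 5) − 7 = 0, and the invariant factors of ∂_2 are all 1, so H_1 = 0.
  H_2: rank ker ∂_2 − rank ∂_3 = (8 − 7) − 0 = 1, and there is no ∂_3, so H_2 = Z.

As a check, the Euler characteristic is 6 − 12 + 8 = 2, which agrees with 1 − 0 + 1 = 2.

H_0 ≅ Z,  H_1 = 0,  H_2 ≅ Z.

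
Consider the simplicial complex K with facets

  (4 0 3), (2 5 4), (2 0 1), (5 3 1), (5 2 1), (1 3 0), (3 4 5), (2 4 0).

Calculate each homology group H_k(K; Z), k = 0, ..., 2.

Fix the vertex order 0 < 1 < 2 < 3 < 4 < 5 and write every simplex with vertices in increasing order. Then dim K = 2 and the simplices of K are:

  0-simplices (6): [0], [1], [2], [3], [4], [5]
  1-simplices (12): [0,1], [0,2], [0,3], [0,4], [1,2], [1,3], [1,5], [2,4], [2,5], [3,4], [3,5], [4,5]
  2-simplices (8): [0,1,2], [0,1,3], [0,2,4], [0,3,4], [1,2,5], [1,3,5], [2,4,5], [3,4,5]

Hence C_0 ≅ Z^6, C_1 ≅ Z^12, C_2 ≅ Z^8.

The boundary map ∂_1: C_1 → C_0 sends each edge [p,q] (with p < q) to q − p. For instance
  ∂[4,5] = [5] − [4].
The resulting 6×12 matrix has rank 5, and its Smith normal form has invariant factors (1,1,1,1,1).

∂_2: C_2 → C_1 sends each 2-simplex [p,q,r] to [q,r] − [p,r] + [p,q]. For instance
  ∂[0,1,3] = [1,3] − [0,3] + [0,1],
  ∂[0,1,2] = [1,2] − [0,2] + [0,1].
The resulting 12×8 matrix has rank 7, and its Smith normal form has invariant factors (1,1,1,1,1,1,1).

From H_k ≅ ker(∂_k) / im(∂_{k+1}) we obtain:

  H_0: rank C_0 − rank ∂_1 = 6 − 5 = 1, and the invariant factors of ∂_1 are all 1, so H_0 = Z.
  H_1: rank ker ∂_1 − rank ∂_2 = (12 − 5) − 7 = 0, and the invariant factors of ∂_2 are all 1, so H_1 = 0.
  H_2: rank ker ∂_2 − rank ∂_3 = (8 − 7) − 0 = 1, and there is no ∂_3, so H_2 = Z.

H_0 = Z,  H_1 = 0,  H_2 = Z.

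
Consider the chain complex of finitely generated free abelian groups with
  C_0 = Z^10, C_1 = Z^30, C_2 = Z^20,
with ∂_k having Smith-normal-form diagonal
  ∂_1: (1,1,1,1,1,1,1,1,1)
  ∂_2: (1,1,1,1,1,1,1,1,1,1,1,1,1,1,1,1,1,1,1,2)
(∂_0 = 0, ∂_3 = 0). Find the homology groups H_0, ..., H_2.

H_0: b_0 = 10 − 0 − 9 = 1; torsion from ∂_1 factors > 1: none. So H_0 = Z.
H_1: b_1 = 30 − 9 − 20 = 1; torsion from ∂_2 factors > 1: [2]. So H_1 = Z ⊕ Z/2Z.
H_2: b_2 = 20 − 20 − 0 = 0; torsion from ∂_3 factors > 1: none. So H_2 = 0.

H_0 = Z,  H_1 = Z ⊕ Z/2Z,  H_2 = 0.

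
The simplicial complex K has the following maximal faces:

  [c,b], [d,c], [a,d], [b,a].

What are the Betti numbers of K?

b_0 = 1, b_1 = 1.

We work with the vertex ordering a < b < c < d. The simplices of K, each written with vertices in increasing order, are:

  0-simplices (4): a, b, c, d
  1-simplices (4): ab, ad, bc, cd

giving chain groups C_0 ≅ Z^4, C_1 ≅ Z^4.

∂_1: C_1 → C_0 is given by ∂[p,q] = [q] − [p].
The resulting 4×4 matrix has rank 3, and its Smith normal form has invariant factors (1,1,1).

Reading off H_k = ker ∂_k / im ∂_{k+1}:

  H_0: rank C_0 − rank ∂_1 = 4 − 3 = 1, and the invariant factors of ∂_1 are all 1, so H_0 = Z.
  H_1: rank ker ∂_1 − rank ∂_2 = (4 − 3) − 0 = 1, and there is no ∂_2, so H_1 = Z.

(K is a triangulation of the circle S^1.)

Hence the Betti numbers are b_0 = 1, b_1 = 1.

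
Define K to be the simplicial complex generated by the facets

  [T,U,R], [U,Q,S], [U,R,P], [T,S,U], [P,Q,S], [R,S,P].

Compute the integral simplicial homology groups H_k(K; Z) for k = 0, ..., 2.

H_0 ≅ Z,  H_1 ≅ Z,  H_2 = 0.

We work with the vertex ordering P < Q < R < S < T < U. The simplices of K, each written with vertices in increasing order, are:

  0-simplices (6): P, Q, R, S, T, U
  1-simplices (12): PQ, PR, PS, PU, QS, QU, RS, RT, RU, ST, SU, TU
  2-simplices (6): PQS, PRS, PRU, QSU, RTU, STU

giving chain groups C_0 ≅ Z^6, C_1 ≅ Z^12, C_2 ≅ Z^6.

Boundary ∂_1: C_1 → C_0 sends each edge [p,q] (with p < q) to q − p.
As a 6×12 matrix over Z this has rank 5, with invariant factors (1,1,1,1,1).

∂_2: C_2 → C_1 sends each 2-simplex [p,q,r] to [q,r] − [p,r] + [p,q]. For instance
  ∂QSU = SU − QU + QS,
  ∂PQS = QS − PS + PQ.
The 12×6 boundary matrix has rank 6 and Smith normal form diag(1,1,1,1,1,1).

Now H_k = ker ∂_k / im ∂_{k+1}, so:

  H_0: rank C_0 − rank ∂_1 = 6 − 5 = 1, and the invariant factors of ∂_1 are all 1, so H_0 ≅ Z.
  H_1: rank ker ∂_1 − rank ∂_2 = (12 − 5) − 6 = 1, and the invariant factors of ∂_2 are all 1, so H_1 ≅ Z.
  H_2: rank ker ∂_2 − rank ∂_3 = (6 − 6) − 0 = 0, and there is no ∂_3, so H_2 ≅ 0.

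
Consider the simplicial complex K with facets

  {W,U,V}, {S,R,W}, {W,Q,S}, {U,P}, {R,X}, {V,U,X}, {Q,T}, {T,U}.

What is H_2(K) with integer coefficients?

We work with the vertex ordering P < Q < R < S < T < U < V < W < X. The simplices of K, each written with vertices in increasing order, are:

  0-simplices (9): P, Q, R, S, T, U, V, W, X
  1-simplices (14): PU, QS, QT, QW, RS, RW, RX, SW, TU, UV, UW, UX, VW, VX
  2-simplices (4): QSW, RSW, UVW, UVX

giving chain groups C_0 ≅ Z^9, C_1 ≅ Z^14, C_2 ≅ Z^4.

The boundary map ∂_1: C_1 → C_0 sends each edge [p,q] (with p < q) to q − p. For instance
  ∂QT = T − Q.
This gives a 9×14 integer matrix of rank 8; reducing to Smith normal form yields diagonal entries (1,1,1,1,1,1,1,1).

Boundary ∂_2: C_2 → C_1 sends each 2-simplex [p,q,r] to [q,r] − [p,r] + [p,q]. For instance
  ∂UVW = VW − UW + UV,
  ∂RSW = SW − RW + RS.
The 14×4 boundary matrix has rank 4 and Smith normal form diag(1,1,1,1).

Now H_k = ker ∂_k / im ∂_{k+1}, so:

  H_2: rank ker ∂_2 − rank ∂_3 = (4 − 4) − 0 = 0, and there is no ∂_3, so H_2 = 0.

H_2 ≅ 0.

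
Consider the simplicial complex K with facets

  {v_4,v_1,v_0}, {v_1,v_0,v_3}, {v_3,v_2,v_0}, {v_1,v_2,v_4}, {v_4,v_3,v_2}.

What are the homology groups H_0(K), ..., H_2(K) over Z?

H_0 = Z,  H_1 = Z,  H_2 = 0.

Fix the vertex order v_0 < v_1 < v_2 < v_3 < v_4 and write every simplex with vertices in increasing order. Then dim K = 2 and the simplices of K are:

  0-simplices (5): [v_0], [v_1], [v_2], [v_3], [v_4]
  1-simplices (10): [v_0,v_1], [v_0,v_2], [v_0,v_3], [v_0,v_4], [v_1,v_2], [v_1,v_3], [v_1,v_4], [v_2,v_3], [v_2,v_4], [v_3,v_4]
  2-simplices (5): [v_0,v_1,v_3], [v_0,v_1,v_4], [v_0,v_2,v_3], [v_1,v_2,v_4], [v_2,v_3,v_4]

so the chain groups are C_0 ≅ Z^5, C_1 ≅ Z^10, C_2 ≅ Z^5.

The boundary map ∂_1: C_1 → C_0 sends each edge [p,q] (with p < q) to q − p. For instance
  ∂[v_2,v_3] = [v_3] − [v_2].
As a 5×10 matrix over Z this has rank 4, with invariant factors (1,1,1,1).

The boundary map ∂_2: C_2 → C_1 sends each 2-simplex [p,q,r] to [q,r] − [p,r] + [p,q]. For instance
  ∂[v_0,v_1,v_4] = [v_1,v_4] − [v_0,v_4] + [v_0,v_1],
  ∂[v_2,v_3,v_4] = [v_3,v_4] − [v_2,v_4] + [v_2,v_3].
As a 10×5 matrix over Z this has rank 5, with invariant factors (1,1,1,1,1).

Now H_k = ker ∂_k / im ∂_{k+1}, so:

  H_0: rank C_0 − rank ∂_1 = 5 − 4 = 1, and the invariant factors of ∂_1 are all 1, so H_0 = Z.
  H_1: rank ker ∂_1 − rank ∂_2 = (10 − 4) − 5 = 1, and the invariant factors of ∂_2 are all 1, so H_1 = Z.
  H_2: rank ker ∂_2 − rank ∂_3 = (5 − 5) − 0 = 0, and there is no ∂_3, so H_2 = 0.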